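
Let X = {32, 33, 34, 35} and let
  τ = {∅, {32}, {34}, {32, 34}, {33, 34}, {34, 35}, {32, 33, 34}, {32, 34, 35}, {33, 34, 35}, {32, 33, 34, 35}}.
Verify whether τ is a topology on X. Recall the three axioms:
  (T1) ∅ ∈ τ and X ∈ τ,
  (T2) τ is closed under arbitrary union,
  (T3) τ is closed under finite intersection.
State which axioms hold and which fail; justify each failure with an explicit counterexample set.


τ IS a topology on X.

Axiom (T1): ∅ ∈ τ? Yes; X ∈ τ? Yes.
Axiom (T2/T3): check pairwise unions and intersections of members of τ.
All pairwise intersections and unions checked — each lies in τ. Therefore τ satisfies (T1), (T2), (T3): it IS a topology on X.


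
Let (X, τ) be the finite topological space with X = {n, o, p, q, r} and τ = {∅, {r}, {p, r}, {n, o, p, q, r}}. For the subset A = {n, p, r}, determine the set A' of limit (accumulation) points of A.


A' = {n, o, p, q}

For each x ∈ X, list the open sets U ∈ τ with x ∈ U, then check whether U ∩ (A ∖ {x}) ≠ ∅ for every such U.
  x = n: opens ∋ x are {n, o, p, q, r}; each meets A ∖ {n}, so x IS a limit point.
  x = o: opens ∋ x are {n, o, p, q, r}; each meets A ∖ {o}, so x IS a limit point.
  x = p: opens ∋ x are {p, r}, {n, o, p, q, r}; each meets A ∖ {p}, so x IS a limit point.
  x = q: opens ∋ x are {n, o, p, q, r}; each meets A ∖ {q}, so x IS a limit point.
  x = r: open {r} ∋ x has {r} ∩ (A ∖ {r}) = ∅, so x is NOT a limit point.
Collecting: A' = {n, o, p, q}.


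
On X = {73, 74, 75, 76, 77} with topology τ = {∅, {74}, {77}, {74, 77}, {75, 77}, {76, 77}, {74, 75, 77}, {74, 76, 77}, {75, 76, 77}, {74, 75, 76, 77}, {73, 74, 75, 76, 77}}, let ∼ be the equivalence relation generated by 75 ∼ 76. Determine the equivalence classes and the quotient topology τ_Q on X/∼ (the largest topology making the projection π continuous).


X/∼ = {[73], [74], [75=76], [77]}; |τ_Q| = 7.

Equivalence classes: [73], [74], [75=76], [77].
Quotient map π: X → X/∼ sends 73 ↦ [73], 74 ↦ [74], 75 ↦ [75=76], 76 ↦ [75=76], 77 ↦ [77].
For each subset V ⊆ X/∼, compute π^{-1}(V) ⊆ X and check whether π^{-1}(V) ∈ τ. V is open in τ_Q iff π^{-1}(V) ∈ τ.
  V = {}: π^{-1}(V) = ∅ ∈ τ ✓.
  V = {[73]}: π^{-1}(V) = {73} ∉ τ ✗.
  V = {[74]}: π^{-1}(V) = {74} ∈ τ ✓.
  V = {[73], [74]}: π^{-1}(V) = {73, 74} ∉ τ ✗.
  V = {[75=76]}: π^{-1}(V) = {75, 76} ∉ τ ✗.
  V = {[73], [75=76]}: π^{-1}(V) = {73, 75, 76} ∉ τ ✗.
  V = {[74], [75=76]}: π^{-1}(V) = {74, 75, 76} ∉ τ ✗.
  V = {[73], [74], [75=76]}: π^{-1}(V) = {73, 74, 75, 76} ∉ τ ✗.
  V = {[77]}: π^{-1}(V) = {77} ∈ τ ✓.
  V = {[73], [77]}: π^{-1}(V) = {73, 77} ∉ τ ✗.
  V = {[74], [77]}: π^{-1}(V) = {74, 77} ∈ τ ✓.
  V = {[73], [74], [77]}: π^{-1}(V) = {73, 74, 77} ∉ τ ✗.
  V = {[75=76], [77]}: π^{-1}(V) = {75, 76, 77} ∈ τ ✓.
  V = {[73], [75=76], [77]}: π^{-1}(V) = {73, 75, 76, 77} ∉ τ ✗.
  V = {[74], [75=76], [77]}: π^{-1}(V) = {74, 75, 76, 77} ∈ τ ✓.
  V = {[73], [74], [75=76], [77]}: π^{-1}(V) = {73, 74, 75, 76, 77} ∈ τ ✓.
Open sets in the quotient: τ_Q = {{}, {[74]}, {[77]}, {[74], [77]}, {[75=76], [77]}, {[74], [75=76], [77]}, {[73], [74], [75=76], [77]}} (7 elements).


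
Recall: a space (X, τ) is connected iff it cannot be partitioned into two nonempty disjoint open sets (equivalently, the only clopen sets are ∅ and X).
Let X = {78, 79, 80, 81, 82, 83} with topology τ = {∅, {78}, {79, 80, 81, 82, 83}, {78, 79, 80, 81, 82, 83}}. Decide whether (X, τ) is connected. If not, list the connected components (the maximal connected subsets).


(X, τ) is disconnected; components = [{78}, {79, 80, 81, 82, 83}].

Find clopen sets (U ∈ τ with X ∖ U ∈ τ):
  U = ∅, X ∖ U = {78, 79, 80, 81, 82, 83} — both open, so U is clopen.
  U = {78}, X ∖ U = {79, 80, 81, 82, 83} — both open, so U is clopen.
  U = {79, 80, 81, 82, 83}, X ∖ U = {78} — both open, so U is clopen.
  U = {78, 79, 80, 81, 82, 83}, X ∖ U = ∅ — both open, so U is clopen.
Nontrivial clopen(s) exist: e.g. {78}. So (X, τ) is disconnected.
Compute connected components by grouping points that agree on all clopens:
  component: {78}
  component: {79, 80, 81, 82, 83}


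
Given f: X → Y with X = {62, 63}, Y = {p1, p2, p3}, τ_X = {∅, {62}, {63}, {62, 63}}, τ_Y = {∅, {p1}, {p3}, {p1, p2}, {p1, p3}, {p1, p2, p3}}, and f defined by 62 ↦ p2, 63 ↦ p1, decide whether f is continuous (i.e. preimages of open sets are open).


f IS continuous.

Compute f^{-1}(U) for each U ∈ τ_Y:
  U = ∅: f^{-1}(U) = ∅ ∈ τ_X ✓.
  U = {p1}: f^{-1}(U) = {63} ∈ τ_X ✓.
  U = {p3}: f^{-1}(U) = ∅ ∈ τ_X ✓.
  U = {p1, p2}: f^{-1}(U) = {62, 63} ∈ τ_X ✓.
  U = {p1, p3}: f^{-1}(U) = {63} ∈ τ_X ✓.
  U = {p1, p2, p3}: f^{-1}(U) = {62, 63} ∈ τ_X ✓.
Every preimage lies in τ_X, so f IS continuous.


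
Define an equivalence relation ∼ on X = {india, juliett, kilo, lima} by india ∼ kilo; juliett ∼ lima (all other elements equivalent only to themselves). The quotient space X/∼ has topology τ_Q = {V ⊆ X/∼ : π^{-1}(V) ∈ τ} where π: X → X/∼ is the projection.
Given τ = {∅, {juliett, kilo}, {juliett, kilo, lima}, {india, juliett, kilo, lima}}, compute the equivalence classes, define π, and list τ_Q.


X/∼ = {[india=kilo], [juliett=lima]}; |τ_Q| = 2.

Equivalence classes: [india=kilo], [juliett=lima].
Quotient map π: X → X/∼ sends india ↦ [india=kilo], juliett ↦ [juliett=lima], kilo ↦ [india=kilo], lima ↦ [juliett=lima].
For each subset V ⊆ X/∼, compute π^{-1}(V) ⊆ X and check whether π^{-1}(V) ∈ τ. V is open in τ_Q iff π^{-1}(V) ∈ τ.
  V = {}: π^{-1}(V) = ∅ ∈ τ ✓.
  V = {[india=kilo]}: π^{-1}(V) = {india, kilo} ∉ τ ✗.
  V = {[juliett=lima]}: π^{-1}(V) = {juliett, lima} ∉ τ ✗.
  V = {[india=kilo], [juliett=lima]}: π^{-1}(V) = {india, juliett, kilo, lima} ∈ τ ✓.
Open sets in the quotient: τ_Q = {{}, {[india=kilo], [juliett=lima]}} (2 elements).


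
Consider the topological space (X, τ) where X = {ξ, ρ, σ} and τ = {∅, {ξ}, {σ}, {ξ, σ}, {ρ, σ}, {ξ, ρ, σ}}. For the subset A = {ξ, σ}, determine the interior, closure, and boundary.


int(A) = {ξ, σ}, cl(A) = {ξ, ρ, σ}, ∂A = {ρ}.

Closed sets in (X, τ) are complements of opens:
  closed(X, τ) = {∅, {ξ}, {ρ}, {ξ, ρ}, {ρ, σ}, {ξ, ρ, σ}}.
int(A) = ⋃ {U ∈ τ : U ⊆ A}. Opens contained in A: ∅, {ξ}, {σ}, {ξ, σ}.
Taking the union of these: int(A) = {ξ, σ}.
cl(A) = ⋂ {C closed : A ⊆ C}. Closed sets containing A: {ξ, ρ, σ}.
Intersecting these: cl(A) = {ξ, ρ, σ}.
∂A = cl(A) ∖ int(A) = {ξ, ρ, σ} ∖ {ξ, σ} = {ρ}.


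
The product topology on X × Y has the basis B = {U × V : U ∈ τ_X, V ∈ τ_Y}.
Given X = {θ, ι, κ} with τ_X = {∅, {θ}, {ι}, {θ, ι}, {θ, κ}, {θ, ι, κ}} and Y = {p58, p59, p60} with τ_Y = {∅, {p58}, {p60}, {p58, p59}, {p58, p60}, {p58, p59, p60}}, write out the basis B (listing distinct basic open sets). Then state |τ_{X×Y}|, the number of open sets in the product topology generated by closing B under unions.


Basis B = {∅ × ∅, {θ} × {p58}, {θ} × {p60}, {ι} × {p58}, {ι} × {p60}, {θ} × {p58, p59}, {θ} × {p58, p60}, {θ, ι} × {p58}, {θ, κ} × {p58}, {θ, ι} × {p60}, {θ, κ} × {p60}, {ι} × {p58, p59}, {ι} × {p58, p60}, {θ} × {p58, p59, p60}, {θ, ι, κ} × {p58}, {θ, ι, κ} × {p60}, {ι} × {p58, p59, p60}, {θ, ι} × {p58, p59}, {θ, κ} × {p58, p59}, {θ, ι} × {p58, p60}, {θ, κ} × {p58, p60}, {θ, ι} × {p58, p59, p60}, {θ, κ} × {p58, p59, p60}, {θ, ι, κ} × {p58, p59}, {θ, ι, κ} × {p58, p60}, {θ, ι, κ} × {p58, p59, p60}}; |τ_{X×Y}| = 108.

Enumerate products U × V with U ∈ τ_X, V ∈ τ_Y (deduplicated):
  ∅ × ∅ = {} (∅)
  {θ} × {p58} = {(θ,p58)}
  {θ} × {p60} = {(θ,p60)}
  {ι} × {p58} = {(ι,p58)}
  {ι} × {p60} = {(ι,p60)}
  {θ} × {p58, p59} = {(θ,p58), (θ,p59)}
  {θ} × {p58, p60} = {(θ,p58), (θ,p60)}
  {θ, ι} × {p58} = {(θ,p58), (ι,p58)}
  {θ, κ} × {p58} = {(θ,p58), (κ,p58)}
  {θ, ι} × {p60} = {(θ,p60), (ι,p60)}
  {θ, κ} × {p60} = {(θ,p60), (κ,p60)}
  {ι} × {p58, p59} = {(ι,p58), (ι,p59)}
  {ι} × {p58, p60} = {(ι,p58), (ι,p60)}
  {θ} × {p58, p59, p60} = {(θ,p58), (θ,p59), (θ,p60)}
  {θ, ι, κ} × {p58} = {(θ,p58), (ι,p58), (κ,p58)}
  {θ, ι, κ} × {p60} = {(θ,p60), (ι,p60), (κ,p60)}
  {ι} × {p58, p59, p60} = {(ι,p58), (ι,p59), (ι,p60)}
  {θ, ι} × {p58, p59} = {(θ,p58), (θ,p59), (ι,p58), (ι,p59)}
  {θ, κ} × {p58, p59} = {(θ,p58), (θ,p59), (κ,p58), (κ,p59)}
  {θ, ι} × {p58, p60} = {(θ,p58), (θ,p60), (ι,p58), (ι,p60)}
  {θ, κ} × {p58, p60} = {(θ,p58), (θ,p60), (κ,p58), (κ,p60)}
  {θ, ι} × {p58, p59, p60} = {(θ,p58), (θ,p59), (θ,p60), (ι,p58), (ι,p59), (ι,p60)}
  {θ, κ} × {p58, p59, p60} = {(θ,p58), (θ,p59), (θ,p60), (κ,p58), (κ,p59), (κ,p60)}
  {θ, ι, κ} × {p58, p59} = {(θ,p58), (θ,p59), (ι,p58), (ι,p59), (κ,p58), (κ,p59)}
  {θ, ι, κ} × {p58, p60} = {(θ,p58), (θ,p60), (ι,p58), (ι,p60), (κ,p58), (κ,p60)}
  {θ, ι, κ} × {p58, p59, p60} = {(θ,p58), (θ,p59), (θ,p60), (ι,p58), (ι,p59), (ι,p60), (κ,p58), (κ,p59), (κ,p60)}
These 26 distinct sets form the basis B.
Close under arbitrary unions to get τ_{X×Y}; counting gives |τ_{X×Y}| = 108.


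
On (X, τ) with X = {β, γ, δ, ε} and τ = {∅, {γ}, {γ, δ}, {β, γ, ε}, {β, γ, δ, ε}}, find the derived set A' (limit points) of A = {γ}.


A' = {β, δ, ε}

For each x ∈ X, list the open sets U ∈ τ with x ∈ U, then check whether U ∩ (A ∖ {x}) ≠ ∅ for every such U.
  x = β: opens ∋ x are {β, γ, ε}, {β, γ, δ, ε}; each meets A ∖ {β}, so x IS a limit point.
  x = γ: open {γ} ∋ x has {γ} ∩ (A ∖ {γ}) = ∅, so x is NOT a limit point.
  x = δ: opens ∋ x are {γ, δ}, {β, γ, δ, ε}; each meets A ∖ {δ}, so x IS a limit point.
  x = ε: opens ∋ x are {β, γ, ε}, {β, γ, δ, ε}; each meets A ∖ {ε}, so x IS a limit point.
Collecting: A' = {β, δ, ε}.


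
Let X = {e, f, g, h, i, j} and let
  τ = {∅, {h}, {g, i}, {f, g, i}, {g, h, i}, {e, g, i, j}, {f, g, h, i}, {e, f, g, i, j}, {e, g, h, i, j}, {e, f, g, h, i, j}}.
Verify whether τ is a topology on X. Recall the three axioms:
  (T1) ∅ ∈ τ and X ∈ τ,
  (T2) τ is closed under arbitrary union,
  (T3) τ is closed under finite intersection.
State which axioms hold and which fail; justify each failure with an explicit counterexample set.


τ IS a topology on X.

Axiom (T1): ∅ ∈ τ? Yes; X ∈ τ? Yes.
Axiom (T2/T3): check pairwise unions and intersections of members of τ.
All pairwise intersections and unions checked — each lies in τ. Therefore τ satisfies (T1), (T2), (T3): it IS a topology on X.


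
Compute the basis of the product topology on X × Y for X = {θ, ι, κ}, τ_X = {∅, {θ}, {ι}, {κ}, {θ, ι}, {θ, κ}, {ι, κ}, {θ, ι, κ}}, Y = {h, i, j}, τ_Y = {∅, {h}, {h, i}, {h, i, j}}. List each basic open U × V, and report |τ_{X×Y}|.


Basis B = {∅ × ∅, {θ} × {h}, {ι} × {h}, {κ} × {h}, {θ} × {h, i}, {θ, ι} × {h}, {θ, κ} × {h}, {ι} × {h, i}, {ι, κ} × {h}, {κ} × {h, i}, {θ} × {h, i, j}, {θ, ι, κ} × {h}, {ι} × {h, i, j}, {κ} × {h, i, j}, {θ, ι} × {h, i}, {θ, κ} × {h, i}, {ι, κ} × {h, i}, {θ, ι} × {h, i, j}, {θ, κ} × {h, i, j}, {θ, ι, κ} × {h, i}, {ι, κ} × {h, i, j}, {θ, ι, κ} × {h, i, j}}; |τ_{X×Y}| = 64.

Enumerate products U × V with U ∈ τ_X, V ∈ τ_Y (deduplicated):
  ∅ × ∅ = {} (∅)
  {θ} × {h} = {(θ,h)}
  {ι} × {h} = {(ι,h)}
  {κ} × {h} = {(κ,h)}
  {θ} × {h, i} = {(θ,h), (θ,i)}
  {θ, ι} × {h} = {(θ,h), (ι,h)}
  {θ, κ} × {h} = {(θ,h), (κ,h)}
  {ι} × {h, i} = {(ι,h), (ι,i)}
  {ι, κ} × {h} = {(ι,h), (κ,h)}
  {κ} × {h, i} = {(κ,h), (κ,i)}
  {θ} × {h, i, j} = {(θ,h), (θ,i), (θ,j)}
  {θ, ι, κ} × {h} = {(θ,h), (ι,h), (κ,h)}
  {ι} × {h, i, j} = {(ι,h), (ι,i), (ι,j)}
  {κ} × {h, i, j} = {(κ,h), (κ,i), (κ,j)}
  {θ, ι} × {h, i} = {(θ,h), (θ,i), (ι,h), (ι,i)}
  {θ, κ} × {h, i} = {(θ,h), (θ,i), (κ,h), (κ,i)}
  {ι, κ} × {h, i} = {(ι,h), (ι,i), (κ,h), (κ,i)}
  {θ, ι} × {h, i, j} = {(θ,h), (θ,i), (θ,j), (ι,h), (ι,i), (ι,j)}
  {θ, κ} × {h, i, j} = {(θ,h), (θ,i), (θ,j), (κ,h), (κ,i), (κ,j)}
  {θ, ι, κ} × {h, i} = {(θ,h), (θ,i), (ι,h), (ι,i), (κ,h), (κ,i)}
  {ι, κ} × {h, i, j} = {(ι,h), (ι,i), (ι,j), (κ,h), (κ,i), (κ,j)}
  {θ, ι, κ} × {h, i, j} = {(θ,h), (θ,i), (θ,j), (ι,h), (ι,i), (ι,j), (κ,h), (κ,i), (κ,j)}
These 22 distinct sets form the basis B.
Close under arbitrary unions to get τ_{X×Y}; counting gives |τ_{X×Y}| = 64.


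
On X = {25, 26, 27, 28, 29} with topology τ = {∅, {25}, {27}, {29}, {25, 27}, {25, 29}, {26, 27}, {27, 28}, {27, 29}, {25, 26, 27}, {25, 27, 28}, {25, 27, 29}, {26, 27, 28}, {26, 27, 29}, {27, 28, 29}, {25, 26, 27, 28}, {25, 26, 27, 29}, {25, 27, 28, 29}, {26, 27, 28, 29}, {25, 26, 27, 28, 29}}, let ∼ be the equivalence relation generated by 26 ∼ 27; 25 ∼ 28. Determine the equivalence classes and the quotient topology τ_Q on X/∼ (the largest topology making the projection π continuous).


X/∼ = {[25=28], [26=27], [29]}; |τ_Q| = 6.

Equivalence classes: [25=28], [26=27], [29].
Quotient map π: X → X/∼ sends 25 ↦ [25=28], 26 ↦ [26=27], 27 ↦ [26=27], 28 ↦ [25=28], 29 ↦ [29].
For each subset V ⊆ X/∼, compute π^{-1}(V) ⊆ X and check whether π^{-1}(V) ∈ τ. V is open in τ_Q iff π^{-1}(V) ∈ τ.
  V = {}: π^{-1}(V) = ∅ ∈ τ ✓.
  V = {[25=28]}: π^{-1}(V) = {25, 28} ∉ τ ✗.
  V = {[26=27]}: π^{-1}(V) = {26, 27} ∈ τ ✓.
  V = {[25=28], [26=27]}: π^{-1}(V) = {25, 26, 27, 28} ∈ τ ✓.
  V = {[29]}: π^{-1}(V) = {29} ∈ τ ✓.
  V = {[25=28], [29]}: π^{-1}(V) = {25, 28, 29} ∉ τ ✗.
  V = {[26=27], [29]}: π^{-1}(V) = {26, 27, 29} ∈ τ ✓.
  V = {[25=28], [26=27], [29]}: π^{-1}(V) = {25, 26, 27, 28, 29} ∈ τ ✓.
Open sets in the quotient: τ_Q = {{}, {[26=27]}, {[25=28], [26=27]}, {[29]}, {[26=27], [29]}, {[25=28], [26=27], [29]}} (6 elements).


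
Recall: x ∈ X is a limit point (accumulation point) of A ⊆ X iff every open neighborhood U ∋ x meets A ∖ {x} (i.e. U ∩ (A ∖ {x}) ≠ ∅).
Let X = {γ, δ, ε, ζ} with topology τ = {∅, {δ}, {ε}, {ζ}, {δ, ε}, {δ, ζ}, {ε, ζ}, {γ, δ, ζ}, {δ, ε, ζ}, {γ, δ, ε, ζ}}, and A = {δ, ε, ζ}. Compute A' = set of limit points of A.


A' = {γ}

For each x ∈ X, list the open sets U ∈ τ with x ∈ U, then check whether U ∩ (A ∖ {x}) ≠ ∅ for every such U.
  x = γ: opens ∋ x are {γ, δ, ζ}, {γ, δ, ε, ζ}; each meets A ∖ {γ}, so x IS a limit point.
  x = δ: open {δ} ∋ x has {δ} ∩ (A ∖ {δ}) = ∅, so x is NOT a limit point.
  x = ε: open {ε} ∋ x has {ε} ∩ (A ∖ {ε}) = ∅, so x is NOT a limit point.
  x = ζ: open {ζ} ∋ x has {ζ} ∩ (A ∖ {ζ}) = ∅, so x is NOT a limit point.
Collecting: A' = {γ}.


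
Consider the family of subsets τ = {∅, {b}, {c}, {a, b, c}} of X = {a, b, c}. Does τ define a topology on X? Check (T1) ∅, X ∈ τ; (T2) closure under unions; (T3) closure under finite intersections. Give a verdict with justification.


τ is NOT a topology on X.

Axiom (T1): ∅ ∈ τ? Yes; X ∈ τ? Yes.
Axiom (T2/T3): check pairwise unions and intersections of members of τ.
Counterexample for (T2): {b} ∪ {c} = {b, c} ∉ τ. Therefore τ is NOT a topology.


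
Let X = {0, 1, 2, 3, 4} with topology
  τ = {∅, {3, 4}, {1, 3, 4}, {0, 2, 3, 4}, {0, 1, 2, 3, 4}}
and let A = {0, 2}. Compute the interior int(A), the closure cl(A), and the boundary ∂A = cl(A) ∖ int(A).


int(A) = ∅, cl(A) = {0, 2}, ∂A = {0, 2}.

Closed sets in (X, τ) are complements of opens:
  closed(X, τ) = {∅, {1}, {0, 2}, {0, 1, 2}, {0, 1, 2, 3, 4}}.
int(A) = ⋃ {U ∈ τ : U ⊆ A}. Opens contained in A: ∅.
Taking the union of these: int(A) = ∅.
cl(A) = ⋂ {C closed : A ⊆ C}. Closed sets containing A: {0, 2}, {0, 1, 2}, {0, 1, 2, 3, 4}.
Intersecting these: cl(A) = {0, 2}.
∂A = cl(A) ∖ int(A) = {0, 2} ∖ ∅ = {0, 2}.


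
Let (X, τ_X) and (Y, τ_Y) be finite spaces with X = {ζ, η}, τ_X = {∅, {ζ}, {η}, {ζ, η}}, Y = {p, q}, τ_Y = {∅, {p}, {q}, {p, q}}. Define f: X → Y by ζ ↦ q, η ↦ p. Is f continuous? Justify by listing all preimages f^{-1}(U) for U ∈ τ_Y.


f IS continuous.

Compute f^{-1}(U) for each U ∈ τ_Y:
  U = ∅: f^{-1}(U) = ∅ ∈ τ_X ✓.
  U = {p}: f^{-1}(U) = {η} ∈ τ_X ✓.
  U = {q}: f^{-1}(U) = {ζ} ∈ τ_X ✓.
  U = {p, q}: f^{-1}(U) = {ζ, η} ∈ τ_X ✓.
Every preimage lies in τ_X, so f IS continuous.


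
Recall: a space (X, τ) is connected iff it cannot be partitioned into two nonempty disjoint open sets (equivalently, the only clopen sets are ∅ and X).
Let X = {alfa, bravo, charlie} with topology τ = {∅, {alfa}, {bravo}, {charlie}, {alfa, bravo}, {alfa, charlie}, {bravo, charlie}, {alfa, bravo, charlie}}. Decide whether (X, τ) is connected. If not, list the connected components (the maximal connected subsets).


(X, τ) is disconnected; components = [{alfa}, {bravo}, {charlie}].

Find clopen sets (U ∈ τ with X ∖ U ∈ τ):
  U = ∅, X ∖ U = {alfa, bravo, charlie} — both open, so U is clopen.
  U = {alfa}, X ∖ U = {bravo, charlie} — both open, so U is clopen.
  U = {bravo}, X ∖ U = {alfa, charlie} — both open, so U is clopen.
  U = {charlie}, X ∖ U = {alfa, bravo} — both open, so U is clopen.
  U = {alfa, bravo}, X ∖ U = {charlie} — both open, so U is clopen.
  U = {alfa, charlie}, X ∖ U = {bravo} — both open, so U is clopen.
  U = {bravo, charlie}, X ∖ U = {alfa} — both open, so U is clopen.
  U = {alfa, bravo, charlie}, X ∖ U = ∅ — both open, so U is clopen.
Nontrivial clopen(s) exist: e.g. {alfa}. So (X, τ) is disconnected.
Compute connected components by grouping points that agree on all clopens:
  component: {alfa}
  component: {bravo}
  component: {charlie}


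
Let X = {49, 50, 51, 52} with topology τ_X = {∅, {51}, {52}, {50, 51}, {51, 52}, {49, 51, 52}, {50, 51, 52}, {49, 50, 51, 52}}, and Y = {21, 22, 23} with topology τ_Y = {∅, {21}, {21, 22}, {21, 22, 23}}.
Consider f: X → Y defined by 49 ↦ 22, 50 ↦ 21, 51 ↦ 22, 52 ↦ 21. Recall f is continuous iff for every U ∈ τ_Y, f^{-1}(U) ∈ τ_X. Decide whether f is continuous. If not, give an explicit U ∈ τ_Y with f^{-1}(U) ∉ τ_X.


f is NOT continuous.

Compute f^{-1}(U) for each U ∈ τ_Y:
  U = ∅: f^{-1}(U) = ∅ ∈ τ_X ✓.
  U = {21}: f^{-1}(U) = {50, 52} ∉ τ_X ✗.
  U = {21, 22}: f^{-1}(U) = {49, 50, 51, 52} ∈ τ_X ✓.
  U = {21, 22, 23}: f^{-1}(U) = {49, 50, 51, 52} ∈ τ_X ✓.
Found U = {21} with f^{-1}(U) = {50, 52} not in τ_X. Therefore f is NOT continuous.


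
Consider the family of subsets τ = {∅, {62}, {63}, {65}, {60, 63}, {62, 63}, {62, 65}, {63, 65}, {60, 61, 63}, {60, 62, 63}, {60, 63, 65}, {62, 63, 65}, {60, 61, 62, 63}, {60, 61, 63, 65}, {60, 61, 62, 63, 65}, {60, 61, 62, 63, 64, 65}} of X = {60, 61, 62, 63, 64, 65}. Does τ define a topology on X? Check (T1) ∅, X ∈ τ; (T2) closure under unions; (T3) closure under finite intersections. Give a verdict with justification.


τ is NOT a topology on X.

Axiom (T1): ∅ ∈ τ? Yes; X ∈ τ? Yes.
Axiom (T2/T3): check pairwise unions and intersections of members of τ.
Counterexample for (T2): {62} ∪ {60, 63, 65} = {60, 62, 63, 65} ∉ τ. Therefore τ is NOT a topology.


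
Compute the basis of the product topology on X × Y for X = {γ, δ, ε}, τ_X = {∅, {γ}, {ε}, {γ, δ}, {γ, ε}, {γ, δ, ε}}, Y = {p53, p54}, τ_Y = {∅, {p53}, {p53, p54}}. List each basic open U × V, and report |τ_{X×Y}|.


Basis B = {∅ × ∅, {γ} × {p53}, {ε} × {p53}, {γ} × {p53, p54}, {γ, δ} × {p53}, {γ, ε} × {p53}, {ε} × {p53, p54}, {γ, δ, ε} × {p53}, {γ, δ} × {p53, p54}, {γ, ε} × {p53, p54}, {γ, δ, ε} × {p53, p54}}; |τ_{X×Y}| = 18.

Enumerate products U × V with U ∈ τ_X, V ∈ τ_Y (deduplicated):
  ∅ × ∅ = {} (∅)
  {γ} × {p53} = {(γ,p53)}
  {ε} × {p53} = {(ε,p53)}
  {γ} × {p53, p54} = {(γ,p53), (γ,p54)}
  {γ, δ} × {p53} = {(γ,p53), (δ,p53)}
  {γ, ε} × {p53} = {(γ,p53), (ε,p53)}
  {ε} × {p53, p54} = {(ε,p53), (ε,p54)}
  {γ, δ, ε} × {p53} = {(γ,p53), (δ,p53), (ε,p53)}
  {γ, δ} × {p53, p54} = {(γ,p53), (γ,p54), (δ,p53), (δ,p54)}
  {γ, ε} × {p53, p54} = {(γ,p53), (γ,p54), (ε,p53), (ε,p54)}
  {γ, δ, ε} × {p53, p54} = {(γ,p53), (γ,p54), (δ,p53), (δ,p54), (ε,p53), (ε,p54)}
These 11 distinct sets form the basis B.
Close under arbitrary unions to get τ_{X×Y}; counting gives |τ_{X×Y}| = 18.


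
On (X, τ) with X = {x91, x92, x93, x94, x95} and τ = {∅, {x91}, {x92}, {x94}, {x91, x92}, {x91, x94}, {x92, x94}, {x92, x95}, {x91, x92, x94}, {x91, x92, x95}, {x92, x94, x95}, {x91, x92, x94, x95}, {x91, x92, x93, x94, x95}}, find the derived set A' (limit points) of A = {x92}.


A' = {x93, x95}

For each x ∈ X, list the open sets U ∈ τ with x ∈ U, then check whether U ∩ (A ∖ {x}) ≠ ∅ for every such U.
  x = x91: open {x91} ∋ x has {x91} ∩ (A ∖ {x91}) = ∅, so x is NOT a limit point.
  x = x92: open {x92} ∋ x has {x92} ∩ (A ∖ {x92}) = ∅, so x is NOT a limit point.
  x = x93: opens ∋ x are {x91, x92, x93, x94, x95}; each meets A ∖ {x93}, so x IS a limit point.
  x = x94: open {x94} ∋ x has {x94} ∩ (A ∖ {x94}) = ∅, so x is NOT a limit point.
  x = x95: opens ∋ x are {x92, x95}, {x91, x92, x95}, {x92, x94, x95}, {x91, x92, x94, x95}, {x91, x92, x93, x94, x95}; each meets A ∖ {x95}, so x IS a limit point.
Collecting: A' = {x93, x95}.


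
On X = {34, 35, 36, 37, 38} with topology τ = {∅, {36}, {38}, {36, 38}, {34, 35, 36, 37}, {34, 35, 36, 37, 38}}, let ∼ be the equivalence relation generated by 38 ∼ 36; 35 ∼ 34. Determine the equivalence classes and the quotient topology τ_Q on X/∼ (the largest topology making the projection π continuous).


X/∼ = {[34=35], [36=38], [37]}; |τ_Q| = 3.

Equivalence classes: [34=35], [36=38], [37].
Quotient map π: X → X/∼ sends 34 ↦ [34=35], 35 ↦ [34=35], 36 ↦ [36=38], 37 ↦ [37], 38 ↦ [36=38].
For each subset V ⊆ X/∼, compute π^{-1}(V) ⊆ X and check whether π^{-1}(V) ∈ τ. V is open in τ_Q iff π^{-1}(V) ∈ τ.
  V = {}: π^{-1}(V) = ∅ ∈ τ ✓.
  V = {[34=35]}: π^{-1}(V) = {34, 35} ∉ τ ✗.
  V = {[36=38]}: π^{-1}(V) = {36, 38} ∈ τ ✓.
  V = {[34=35], [36=38]}: π^{-1}(V) = {34, 35, 36, 38} ∉ τ ✗.
  V = {[37]}: π^{-1}(V) = {37} ∉ τ ✗.
  V = {[34=35], [37]}: π^{-1}(V) = {34, 35, 37} ∉ τ ✗.
  V = {[36=38], [37]}: π^{-1}(V) = {36, 37, 38} ∉ τ ✗.
  V = {[34=35], [36=38], [37]}: π^{-1}(V) = {34, 35, 36, 37, 38} ∈ τ ✓.
Open sets in the quotient: τ_Q = {{}, {[36=38]}, {[34=35], [36=38], [37]}} (3 elements).


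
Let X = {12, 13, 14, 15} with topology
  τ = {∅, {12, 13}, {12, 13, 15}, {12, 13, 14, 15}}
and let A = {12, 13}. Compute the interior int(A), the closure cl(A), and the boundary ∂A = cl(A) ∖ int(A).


int(A) = {12, 13}, cl(A) = {12, 13, 14, 15}, ∂A = {14, 15}.

Closed sets in (X, τ) are complements of opens:
  closed(X, τ) = {∅, {14}, {14, 15}, {12, 13, 14, 15}}.
int(A) = ⋃ {U ∈ τ : U ⊆ A}. Opens contained in A: ∅, {12, 13}.
Taking the union of these: int(A) = {12, 13}.
cl(A) = ⋂ {C closed : A ⊆ C}. Closed sets containing A: {12, 13, 14, 15}.
Intersecting these: cl(A) = {12, 13, 14, 15}.
∂A = cl(A) ∖ int(A) = {12, 13, 14, 15} ∖ {12, 13} = {14, 15}.


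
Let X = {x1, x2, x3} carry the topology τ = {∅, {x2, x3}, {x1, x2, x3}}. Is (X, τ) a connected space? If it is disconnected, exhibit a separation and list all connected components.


(X, τ) is connected.

Find clopen sets (U ∈ τ with X ∖ U ∈ τ):
  U = ∅, X ∖ U = {x1, x2, x3} — both open, so U is clopen.
  U = {x1, x2, x3}, X ∖ U = ∅ — both open, so U is clopen.
Only trivial clopens (∅ and X) exist, so (X, τ) is connected.
Compute connected components by grouping points that agree on all clopens:
  component: {x1, x2, x3}


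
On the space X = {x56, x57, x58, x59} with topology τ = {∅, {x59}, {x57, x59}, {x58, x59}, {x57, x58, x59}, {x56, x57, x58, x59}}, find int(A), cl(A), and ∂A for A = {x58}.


int(A) = ∅, cl(A) = {x56, x58}, ∂A = {x56, x58}.

Closed sets in (X, τ) are complements of opens:
  closed(X, τ) = {∅, {x56}, {x56, x57}, {x56, x58}, {x56, x57, x58}, {x56, x57, x58, x59}}.
int(A) = ⋃ {U ∈ τ : U ⊆ A}. Opens contained in A: ∅.
Taking the union of these: int(A) = ∅.
cl(A) = ⋂ {C closed : A ⊆ C}. Closed sets containing A: {x56, x58}, {x56, x57, x58}, {x56, x57, x58, x59}.
Intersecting these: cl(A) = {x56, x58}.
∂A = cl(A) ∖ int(A) = {x56, x58} ∖ ∅ = {x56, x58}.


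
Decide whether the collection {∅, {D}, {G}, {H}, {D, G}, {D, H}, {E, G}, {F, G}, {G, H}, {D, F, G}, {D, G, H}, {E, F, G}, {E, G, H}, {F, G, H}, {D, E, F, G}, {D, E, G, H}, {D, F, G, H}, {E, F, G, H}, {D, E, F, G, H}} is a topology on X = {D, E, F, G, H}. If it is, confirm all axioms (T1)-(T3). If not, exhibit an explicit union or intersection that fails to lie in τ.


τ is NOT a topology on X.

Axiom (T1): ∅ ∈ τ? Yes; X ∈ τ? Yes.
Axiom (T2/T3): check pairwise unions and intersections of members of τ.
Counterexample for (T2): {D} ∪ {E, G} = {D, E, G} ∉ τ. Therefore τ is NOT a topology.


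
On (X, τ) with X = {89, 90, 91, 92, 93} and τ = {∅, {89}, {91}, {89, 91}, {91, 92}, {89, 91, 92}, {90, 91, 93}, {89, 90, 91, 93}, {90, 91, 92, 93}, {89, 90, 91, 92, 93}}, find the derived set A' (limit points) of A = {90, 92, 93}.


A' = {90, 93}

For each x ∈ X, list the open sets U ∈ τ with x ∈ U, then check whether U ∩ (A ∖ {x}) ≠ ∅ for every such U.
  x = 89: open {89} ∋ x has {89} ∩ (A ∖ {89}) = ∅, so x is NOT a limit point.
  x = 90: opens ∋ x are {90, 91, 93}, {89, 90, 91, 93}, {90, 91, 92, 93}, {89, 90, 91, 92, 93}; each meets A ∖ {90}, so x IS a limit point.
  x = 91: open {91} ∋ x has {91} ∩ (A ∖ {91}) = ∅, so x is NOT a limit point.
  x = 92: open {91, 92} ∋ x has {91, 92} ∩ (A ∖ {92}) = ∅, so x is NOT a limit point.
  x = 93: opens ∋ x are {90, 91, 93}, {89, 90, 91, 93}, {90, 91, 92, 93}, {89, 90, 91, 92, 93}; each meets A ∖ {93}, so x IS a limit point.
Collecting: A' = {90, 93}.


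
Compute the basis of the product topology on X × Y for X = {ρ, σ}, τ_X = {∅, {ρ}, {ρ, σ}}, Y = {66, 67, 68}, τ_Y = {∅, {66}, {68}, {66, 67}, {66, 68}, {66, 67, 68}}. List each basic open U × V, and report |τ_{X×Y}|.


Basis B = {∅ × ∅, {ρ} × {66}, {ρ} × {68}, {ρ} × {66, 67}, {ρ} × {66, 68}, {ρ, σ} × {66}, {ρ, σ} × {68}, {ρ} × {66, 67, 68}, {ρ, σ} × {66, 67}, {ρ, σ} × {66, 68}, {ρ, σ} × {66, 67, 68}}; |τ_{X×Y}| = 18.

Enumerate products U × V with U ∈ τ_X, V ∈ τ_Y (deduplicated):
  ∅ × ∅ = {} (∅)
  {ρ} × {66} = {(ρ,66)}
  {ρ} × {68} = {(ρ,68)}
  {ρ} × {66, 67} = {(ρ,66), (ρ,67)}
  {ρ} × {66, 68} = {(ρ,66), (ρ,68)}
  {ρ, σ} × {66} = {(ρ,66), (σ,66)}
  {ρ, σ} × {68} = {(ρ,68), (σ,68)}
  {ρ} × {66, 67, 68} = {(ρ,66), (ρ,67), (ρ,68)}
  {ρ, σ} × {66, 67} = {(ρ,66), (ρ,67), (σ,66), (σ,67)}
  {ρ, σ} × {66, 68} = {(ρ,66), (ρ,68), (σ,66), (σ,68)}
  {ρ, σ} × {66, 67, 68} = {(ρ,66), (ρ,67), (ρ,68), (σ,66), (σ,67), (σ,68)}
These 11 distinct sets form the basis B.
Close under arbitrary unions to get τ_{X×Y}; counting gives |τ_{X×Y}| = 18.


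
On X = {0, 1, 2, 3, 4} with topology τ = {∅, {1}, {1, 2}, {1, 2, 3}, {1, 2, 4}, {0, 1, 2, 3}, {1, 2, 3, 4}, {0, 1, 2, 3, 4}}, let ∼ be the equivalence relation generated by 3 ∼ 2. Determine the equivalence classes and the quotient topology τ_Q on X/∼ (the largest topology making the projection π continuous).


X/∼ = {[0], [1], [2=3], [4]}; |τ_Q| = 6.

Equivalence classes: [0], [1], [2=3], [4].
Quotient map π: X → X/∼ sends 0 ↦ [0], 1 ↦ [1], 2 ↦ [2=3], 3 ↦ [2=3], 4 ↦ [4].
For each subset V ⊆ X/∼, compute π^{-1}(V) ⊆ X and check whether π^{-1}(V) ∈ τ. V is open in τ_Q iff π^{-1}(V) ∈ τ.
  V = {}: π^{-1}(V) = ∅ ∈ τ ✓.
  V = {[0]}: π^{-1}(V) = {0} ∉ τ ✗.
  V = {[1]}: π^{-1}(V) = {1} ∈ τ ✓.
  V = {[0], [1]}: π^{-1}(V) = {0, 1} ∉ τ ✗.
  V = {[2=3]}: π^{-1}(V) = {2, 3} ∉ τ ✗.
  V = {[0], [2=3]}: π^{-1}(V) = {0, 2, 3} ∉ τ ✗.
  V = {[1], [2=3]}: π^{-1}(V) = {1, 2, 3} ∈ τ ✓.
  V = {[0], [1], [2=3]}: π^{-1}(V) = {0, 1, 2, 3} ∈ τ ✓.
  V = {[4]}: π^{-1}(V) = {4} ∉ τ ✗.
  V = {[0], [4]}: π^{-1}(V) = {0, 4} ∉ τ ✗.
  V = {[1], [4]}: π^{-1}(V) = {1, 4} ∉ τ ✗.
  V = {[0], [1], [4]}: π^{-1}(V) = {0, 1, 4} ∉ τ ✗.
  V = {[2=3], [4]}: π^{-1}(V) = {2, 3, 4} ∉ τ ✗.
  V = {[0], [2=3], [4]}: π^{-1}(V) = {0, 2, 3, 4} ∉ τ ✗.
  V = {[1], [2=3], [4]}: π^{-1}(V) = {1, 2, 3, 4} ∈ τ ✓.
  V = {[0], [1], [2=3], [4]}: π^{-1}(V) = {0, 1, 2, 3, 4} ∈ τ ✓.
Open sets in the quotient: τ_Q = {{}, {[1]}, {[1], [2=3]}, {[0], [1], [2=3]}, {[1], [2=3], [4]}, {[0], [1], [2=3], [4]}} (6 elements).


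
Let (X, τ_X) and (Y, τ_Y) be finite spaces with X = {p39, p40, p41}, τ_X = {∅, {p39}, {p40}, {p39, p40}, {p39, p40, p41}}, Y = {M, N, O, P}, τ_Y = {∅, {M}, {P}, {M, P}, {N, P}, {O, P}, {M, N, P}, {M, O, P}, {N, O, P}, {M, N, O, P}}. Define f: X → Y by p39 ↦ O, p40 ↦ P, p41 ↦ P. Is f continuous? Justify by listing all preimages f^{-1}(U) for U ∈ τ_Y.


f is NOT continuous.

Compute f^{-1}(U) for each U ∈ τ_Y:
  U = ∅: f^{-1}(U) = ∅ ∈ τ_X ✓.
  U = {M}: f^{-1}(U) = ∅ ∈ τ_X ✓.
  U = {P}: f^{-1}(U) = {p40, p41} ∉ τ_X ✗.
  U = {M, P}: f^{-1}(U) = {p40, p41} ∉ τ_X ✗.
  U = {N, P}: f^{-1}(U) = {p40, p41} ∉ τ_X ✗.
  U = {O, P}: f^{-1}(U) = {p39, p40, p41} ∈ τ_X ✓.
  U = {M, N, P}: f^{-1}(U) = {p40, p41} ∉ τ_X ✗.
  U = {M, O, P}: f^{-1}(U) = {p39, p40, p41} ∈ τ_X ✓.
  U = {N, O, P}: f^{-1}(U) = {p39, p40, p41} ∈ τ_X ✓.
  U = {M, N, O, P}: f^{-1}(U) = {p39, p40, p41} ∈ τ_X ✓.
Found U = {P} with f^{-1}(U) = {p40, p41} not in τ_X. Therefore f is NOT continuous.


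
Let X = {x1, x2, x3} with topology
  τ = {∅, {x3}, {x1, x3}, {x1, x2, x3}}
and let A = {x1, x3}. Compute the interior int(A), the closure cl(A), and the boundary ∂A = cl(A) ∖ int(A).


int(A) = {x1, x3}, cl(A) = {x1, x2, x3}, ∂A = {x2}.

Closed sets in (X, τ) are complements of opens:
  closed(X, τ) = {∅, {x2}, {x1, x2}, {x1, x2, x3}}.
int(A) = ⋃ {U ∈ τ : U ⊆ A}. Opens contained in A: ∅, {x3}, {x1, x3}.
Taking the union of these: int(A) = {x1, x3}.
cl(A) = ⋂ {C closed : A ⊆ C}. Closed sets containing A: {x1, x2, x3}.
Intersecting these: cl(A) = {x1, x2, x3}.
∂A = cl(A) ∖ int(A) = {x1, x2, x3} ∖ {x1, x3} = {x2}.


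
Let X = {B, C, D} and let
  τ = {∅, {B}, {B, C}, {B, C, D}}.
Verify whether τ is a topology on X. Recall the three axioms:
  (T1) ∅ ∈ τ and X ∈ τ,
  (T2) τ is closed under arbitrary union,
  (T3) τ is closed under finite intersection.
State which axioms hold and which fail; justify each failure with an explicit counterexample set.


τ IS a topology on X.

Axiom (T1): ∅ ∈ τ? Yes; X ∈ τ? Yes.
Axiom (T2/T3): check pairwise unions and intersections of members of τ.
All pairwise intersections and unions checked — each lies in τ. Therefore τ satisfies (T1), (T2), (T3): it IS a topology on X.


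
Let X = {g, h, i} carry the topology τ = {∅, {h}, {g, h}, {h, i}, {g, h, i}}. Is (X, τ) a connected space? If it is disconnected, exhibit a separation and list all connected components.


(X, τ) is connected.

Find clopen sets (U ∈ τ with X ∖ U ∈ τ):
  U = ∅, X ∖ U = {g, h, i} — both open, so U is clopen.
  U = {g, h, i}, X ∖ U = ∅ — both open, so U is clopen.
Only trivial clopens (∅ and X) exist, so (X, τ) is connected.
Compute connected components by grouping points that agree on all clopens:
  component: {g, h, i}


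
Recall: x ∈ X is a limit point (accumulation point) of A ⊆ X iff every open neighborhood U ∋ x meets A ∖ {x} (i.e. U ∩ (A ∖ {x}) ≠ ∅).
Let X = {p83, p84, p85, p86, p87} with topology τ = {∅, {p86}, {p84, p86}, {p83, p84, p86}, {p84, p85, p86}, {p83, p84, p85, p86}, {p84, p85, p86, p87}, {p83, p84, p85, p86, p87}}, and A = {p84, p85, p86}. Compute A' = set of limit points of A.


A' = {p83, p84, p85, p87}

For each x ∈ X, list the open sets U ∈ τ with x ∈ U, then check whether U ∩ (A ∖ {x}) ≠ ∅ for every such U.
  x = p83: opens ∋ x are {p83, p84, p86}, {p83, p84, p85, p86}, {p83, p84, p85, p86, p87}; each meets A ∖ {p83}, so x IS a limit point.
  x = p84: opens ∋ x are {p84, p86}, {p83, p84, p86}, {p84, p85, p86}, {p83, p84, p85, p86}, {p84, p85, p86, p87}, {p83, p84, p85, p86, p87}; each meets A ∖ {p84}, so x IS a limit point.
  x = p85: opens ∋ x are {p84, p85, p86}, {p83, p84, p85, p86}, {p84, p85, p86, p87}, {p83, p84, p85, p86, p87}; each meets A ∖ {p85}, so x IS a limit point.
  x = p86: open {p86} ∋ x has {p86} ∩ (A ∖ {p86}) = ∅, so x is NOT a limit point.
  x = p87: opens ∋ x are {p84, p85, p86, p87}, {p83, p84, p85, p86, p87}; each meets A ∖ {p87}, so x IS a limit point.
Collecting: A' = {p83, p84, p85, p87}.


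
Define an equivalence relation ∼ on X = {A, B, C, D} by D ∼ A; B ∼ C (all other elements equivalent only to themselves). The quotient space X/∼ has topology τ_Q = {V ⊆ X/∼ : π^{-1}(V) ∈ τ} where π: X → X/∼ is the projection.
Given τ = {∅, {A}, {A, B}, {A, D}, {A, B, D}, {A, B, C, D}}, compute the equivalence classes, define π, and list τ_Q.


X/∼ = {[A=D], [B=C]}; |τ_Q| = 3.

Equivalence classes: [A=D], [B=C].
Quotient map π: X → X/∼ sends A ↦ [A=D], B ↦ [B=C], C ↦ [B=C], D ↦ [A=D].
For each subset V ⊆ X/∼, compute π^{-1}(V) ⊆ X and check whether π^{-1}(V) ∈ τ. V is open in τ_Q iff π^{-1}(V) ∈ τ.
  V = {}: π^{-1}(V) = ∅ ∈ τ ✓.
  V = {[A=D]}: π^{-1}(V) = {A, D} ∈ τ ✓.
  V = {[B=C]}: π^{-1}(V) = {B, C} ∉ τ ✗.
  V = {[A=D], [B=C]}: π^{-1}(V) = {A, B, C, D} ∈ τ ✓.
Open sets in the quotient: τ_Q = {{}, {[A=D]}, {[A=D], [B=C]}} (3 elements).


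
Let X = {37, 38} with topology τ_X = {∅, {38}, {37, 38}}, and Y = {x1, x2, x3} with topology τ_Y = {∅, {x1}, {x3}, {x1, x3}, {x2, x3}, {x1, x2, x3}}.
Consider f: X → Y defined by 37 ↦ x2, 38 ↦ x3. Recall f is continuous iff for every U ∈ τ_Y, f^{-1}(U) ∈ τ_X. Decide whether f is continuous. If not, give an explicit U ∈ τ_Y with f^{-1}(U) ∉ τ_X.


f IS continuous.

Compute f^{-1}(U) for each U ∈ τ_Y:
  U = ∅: f^{-1}(U) = ∅ ∈ τ_X ✓.
  U = {x1}: f^{-1}(U) = ∅ ∈ τ_X ✓.
  U = {x3}: f^{-1}(U) = {38} ∈ τ_X ✓.
  U = {x1, x3}: f^{-1}(U) = {38} ∈ τ_X ✓.
  U = {x2, x3}: f^{-1}(U) = {37, 38} ∈ τ_X ✓.
  U = {x1, x2, x3}: f^{-1}(U) = {37, 38} ∈ τ_X ✓.
Every preimage lies in τ_X, so f IS continuous.


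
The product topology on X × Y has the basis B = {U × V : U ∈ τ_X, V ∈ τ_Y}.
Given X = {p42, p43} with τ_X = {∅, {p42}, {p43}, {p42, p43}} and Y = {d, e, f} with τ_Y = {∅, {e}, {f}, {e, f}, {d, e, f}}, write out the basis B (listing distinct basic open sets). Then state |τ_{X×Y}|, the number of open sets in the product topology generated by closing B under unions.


Basis B = {∅ × ∅, {p42} × {e}, {p42} × {f}, {p43} × {e}, {p43} × {f}, {p42} × {e, f}, {p42, p43} × {e}, {p42, p43} × {f}, {p43} × {e, f}, {p42} × {d, e, f}, {p43} × {d, e, f}, {p42, p43} × {e, f}, {p42, p43} × {d, e, f}}; |τ_{X×Y}| = 25.

Enumerate products U × V with U ∈ τ_X, V ∈ τ_Y (deduplicated):
  ∅ × ∅ = {} (∅)
  {p42} × {e} = {(p42,e)}
  {p42} × {f} = {(p42,f)}
  {p43} × {e} = {(p43,e)}
  {p43} × {f} = {(p43,f)}
  {p42} × {e, f} = {(p42,e), (p42,f)}
  {p42, p43} × {e} = {(p42,e), (p43,e)}
  {p42, p43} × {f} = {(p42,f), (p43,f)}
  {p43} × {e, f} = {(p43,e), (p43,f)}
  {p42} × {d, e, f} = {(p42,d), (p42,e), (p42,f)}
  {p43} × {d, e, f} = {(p43,d), (p43,e), (p43,f)}
  {p42, p43} × {e, f} = {(p42,e), (p42,f), (p43,e), (p43,f)}
  {p42, p43} × {d, e, f} = {(p42,d), (p42,e), (p42,f), (p43,d), (p43,e), (p43,f)}
These 13 distinct sets form the basis B.
Close under arbitrary unions to get τ_{X×Y}; counting gives |τ_{X×Y}| = 25.


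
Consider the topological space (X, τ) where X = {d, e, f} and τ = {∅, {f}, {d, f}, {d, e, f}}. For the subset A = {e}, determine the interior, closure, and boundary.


int(A) = ∅, cl(A) = {e}, ∂A = {e}.

Closed sets in (X, τ) are complements of opens:
  closed(X, τ) = {∅, {e}, {d, e}, {d, e, f}}.
int(A) = ⋃ {U ∈ τ : U ⊆ A}. Opens contained in A: ∅.
Taking the union of these: int(A) = ∅.
cl(A) = ⋂ {C closed : A ⊆ C}. Closed sets containing A: {e}, {d, e}, {d, e, f}.
Intersecting these: cl(A) = {e}.
∂A = cl(A) ∖ int(A) = {e} ∖ ∅ = {e}.


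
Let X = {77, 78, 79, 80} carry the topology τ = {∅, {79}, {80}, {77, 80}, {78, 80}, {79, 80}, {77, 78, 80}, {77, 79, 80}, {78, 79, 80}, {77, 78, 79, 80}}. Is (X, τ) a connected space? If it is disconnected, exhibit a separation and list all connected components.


(X, τ) is disconnected; components = [{79}, {77, 78, 80}].

Find clopen sets (U ∈ τ with X ∖ U ∈ τ):
  U = ∅, X ∖ U = {77, 78, 79, 80} — both open, so U is clopen.
  U = {79}, X ∖ U = {77, 78, 80} — both open, so U is clopen.
  U = {77, 78, 80}, X ∖ U = {79} — both open, so U is clopen.
  U = {77, 78, 79, 80}, X ∖ U = ∅ — both open, so U is clopen.
Nontrivial clopen(s) exist: e.g. {79}. So (X, τ) is disconnected.
Compute connected components by grouping points that agree on all clopens:
  component: {79}
  component: {77, 78, 80}


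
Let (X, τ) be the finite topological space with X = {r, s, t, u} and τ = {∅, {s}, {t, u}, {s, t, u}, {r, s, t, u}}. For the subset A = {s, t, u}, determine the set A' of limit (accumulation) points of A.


A' = {r, t, u}

For each x ∈ X, list the open sets U ∈ τ with x ∈ U, then check whether U ∩ (A ∖ {x}) ≠ ∅ for every such U.
  x = r: opens ∋ x are {r, s, t, u}; each meets A ∖ {r}, so x IS a limit point.
  x = s: open {s} ∋ x has {s} ∩ (A ∖ {s}) = ∅, so x is NOT a limit point.
  x = t: opens ∋ x are {t, u}, {s, t, u}, {r, s, t, u}; each meets A ∖ {t}, so x IS a limit point.
  x = u: opens ∋ x are {t, u}, {s, t, u}, {r, s, t, u}; each meets A ∖ {u}, so x IS a limit point.
Collecting: A' = {r, t, u}.


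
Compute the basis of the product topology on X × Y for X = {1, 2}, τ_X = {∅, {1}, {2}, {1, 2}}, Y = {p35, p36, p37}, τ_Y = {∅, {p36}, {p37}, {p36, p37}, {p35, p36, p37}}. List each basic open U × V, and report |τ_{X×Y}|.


Basis B = {∅ × ∅, {1} × {p36}, {1} × {p37}, {2} × {p36}, {2} × {p37}, {1} × {p36, p37}, {1, 2} × {p36}, {1, 2} × {p37}, {2} × {p36, p37}, {1} × {p35, p36, p37}, {2} × {p35, p36, p37}, {1, 2} × {p36, p37}, {1, 2} × {p35, p36, p37}}; |τ_{X×Y}| = 25.

Enumerate products U × V with U ∈ τ_X, V ∈ τ_Y (deduplicated):
  ∅ × ∅ = {} (∅)
  {1} × {p36} = {(1,p36)}
  {1} × {p37} = {(1,p37)}
  {2} × {p36} = {(2,p36)}
  {2} × {p37} = {(2,p37)}
  {1} × {p36, p37} = {(1,p36), (1,p37)}
  {1, 2} × {p36} = {(1,p36), (2,p36)}
  {1, 2} × {p37} = {(1,p37), (2,p37)}
  {2} × {p36, p37} = {(2,p36), (2,p37)}
  {1} × {p35, p36, p37} = {(1,p35), (1,p36), (1,p37)}
  {2} × {p35, p36, p37} = {(2,p35), (2,p36), (2,p37)}
  {1, 2} × {p36, p37} = {(1,p36), (1,p37), (2,p36), (2,p37)}
  {1, 2} × {p35, p36, p37} = {(1,p35), (1,p36), (1,p37), (2,p35), (2,p36), (2,p37)}
These 13 distinct sets form the basis B.
Close under arbitrary unions to get τ_{X×Y}; counting gives |τ_{X×Y}| = 25.


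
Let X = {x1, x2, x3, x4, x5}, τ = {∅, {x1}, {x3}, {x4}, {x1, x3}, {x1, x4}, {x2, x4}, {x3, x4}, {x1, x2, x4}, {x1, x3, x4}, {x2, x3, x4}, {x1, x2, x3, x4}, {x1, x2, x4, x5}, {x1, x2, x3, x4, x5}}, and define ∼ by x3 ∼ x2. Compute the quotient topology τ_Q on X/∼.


X/∼ = {[x1], [x2=x3], [x4], [x5]}; |τ_Q| = 7.

Equivalence classes: [x1], [x2=x3], [x4], [x5].
Quotient map π: X → X/∼ sends x1 ↦ [x1], x2 ↦ [x2=x3], x3 ↦ [x2=x3], x4 ↦ [x4], x5 ↦ [x5].
For each subset V ⊆ X/∼, compute π^{-1}(V) ⊆ X and check whether π^{-1}(V) ∈ τ. V is open in τ_Q iff π^{-1}(V) ∈ τ.
  V = {}: π^{-1}(V) = ∅ ∈ τ ✓.
  V = {[x1]}: π^{-1}(V) = {x1} ∈ τ ✓.
  V = {[x2=x3]}: π^{-1}(V) = {x2, x3} ∉ τ ✗.
  V = {[x1], [x2=x3]}: π^{-1}(V) = {x1, x2, x3} ∉ τ ✗.
  V = {[x4]}: π^{-1}(V) = {x4} ∈ τ ✓.
  V = {[x1], [x4]}: π^{-1}(V) = {x1, x4} ∈ τ ✓.
  V = {[x2=x3], [x4]}: π^{-1}(V) = {x2, x3, x4} ∈ τ ✓.
  V = {[x1], [x2=x3], [x4]}: π^{-1}(V) = {x1, x2, x3, x4} ∈ τ ✓.
  V = {[x5]}: π^{-1}(V) = {x5} ∉ τ ✗.
  V = {[x1], [x5]}: π^{-1}(V) = {x1, x5} ∉ τ ✗.
  V = {[x2=x3], [x5]}: π^{-1}(V) = {x2, x3, x5} ∉ τ ✗.
  V = {[x1], [x2=x3], [x5]}: π^{-1}(V) = {x1, x2, x3, x5} ∉ τ ✗.
  V = {[x4], [x5]}: π^{-1}(V) = {x4, x5} ∉ τ ✗.
  V = {[x1], [x4], [x5]}: π^{-1}(V) = {x1, x4, x5} ∉ τ ✗.
  V = {[x2=x3], [x4], [x5]}: π^{-1}(V) = {x2, x3, x4, x5} ∉ τ ✗.
  V = {[x1], [x2=x3], [x4], [x5]}: π^{-1}(V) = {x1, x2, x3, x4, x5} ∈ τ ✓.
Open sets in the quotient: τ_Q = {{}, {[x1]}, {[x4]}, {[x1], [x4]}, {[x2=x3], [x4]}, {[x1], [x2=x3], [x4]}, {[x1], [x2=x3], [x4], [x5]}} (7 elements).
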